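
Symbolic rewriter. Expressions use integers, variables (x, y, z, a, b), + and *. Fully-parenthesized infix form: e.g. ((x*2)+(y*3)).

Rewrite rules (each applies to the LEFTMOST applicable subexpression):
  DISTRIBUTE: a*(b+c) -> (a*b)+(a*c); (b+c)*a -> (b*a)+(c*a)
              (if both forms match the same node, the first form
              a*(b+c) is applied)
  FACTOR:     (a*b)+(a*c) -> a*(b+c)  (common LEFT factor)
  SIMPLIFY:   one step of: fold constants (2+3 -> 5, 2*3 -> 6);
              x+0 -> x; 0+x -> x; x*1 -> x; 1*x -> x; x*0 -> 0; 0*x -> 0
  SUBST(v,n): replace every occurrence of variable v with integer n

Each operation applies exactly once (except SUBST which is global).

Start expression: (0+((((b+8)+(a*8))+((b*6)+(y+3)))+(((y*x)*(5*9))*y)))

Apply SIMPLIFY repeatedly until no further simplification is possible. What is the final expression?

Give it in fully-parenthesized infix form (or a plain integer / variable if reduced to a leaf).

Answer: ((((b+8)+(a*8))+((b*6)+(y+3)))+(((y*x)*45)*y))

Derivation:
Start: (0+((((b+8)+(a*8))+((b*6)+(y+3)))+(((y*x)*(5*9))*y)))
Step 1: at root: (0+((((b+8)+(a*8))+((b*6)+(y+3)))+(((y*x)*(5*9))*y))) -> ((((b+8)+(a*8))+((b*6)+(y+3)))+(((y*x)*(5*9))*y)); overall: (0+((((b+8)+(a*8))+((b*6)+(y+3)))+(((y*x)*(5*9))*y))) -> ((((b+8)+(a*8))+((b*6)+(y+3)))+(((y*x)*(5*9))*y))
Step 2: at RLR: (5*9) -> 45; overall: ((((b+8)+(a*8))+((b*6)+(y+3)))+(((y*x)*(5*9))*y)) -> ((((b+8)+(a*8))+((b*6)+(y+3)))+(((y*x)*45)*y))
Fixed point: ((((b+8)+(a*8))+((b*6)+(y+3)))+(((y*x)*45)*y))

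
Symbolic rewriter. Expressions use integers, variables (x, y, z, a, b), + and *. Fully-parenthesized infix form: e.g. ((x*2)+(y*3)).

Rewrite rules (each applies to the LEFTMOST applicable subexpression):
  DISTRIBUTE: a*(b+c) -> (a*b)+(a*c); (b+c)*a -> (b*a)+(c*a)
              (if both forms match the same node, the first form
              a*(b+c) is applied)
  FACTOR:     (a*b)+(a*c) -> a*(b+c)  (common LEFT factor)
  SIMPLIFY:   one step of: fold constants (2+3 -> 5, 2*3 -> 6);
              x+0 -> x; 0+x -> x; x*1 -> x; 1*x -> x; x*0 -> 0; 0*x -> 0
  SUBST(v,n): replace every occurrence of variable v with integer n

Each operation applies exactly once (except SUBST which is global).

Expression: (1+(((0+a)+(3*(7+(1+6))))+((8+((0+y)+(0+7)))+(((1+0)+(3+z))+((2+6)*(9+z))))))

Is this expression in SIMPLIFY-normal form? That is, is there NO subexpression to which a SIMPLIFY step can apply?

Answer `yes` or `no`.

Expression: (1+(((0+a)+(3*(7+(1+6))))+((8+((0+y)+(0+7)))+(((1+0)+(3+z))+((2+6)*(9+z))))))
Scanning for simplifiable subexpressions (pre-order)...
  at root: (1+(((0+a)+(3*(7+(1+6))))+((8+((0+y)+(0+7)))+(((1+0)+(3+z))+((2+6)*(9+z)))))) (not simplifiable)
  at R: (((0+a)+(3*(7+(1+6))))+((8+((0+y)+(0+7)))+(((1+0)+(3+z))+((2+6)*(9+z))))) (not simplifiable)
  at RL: ((0+a)+(3*(7+(1+6)))) (not simplifiable)
  at RLL: (0+a) (SIMPLIFIABLE)
  at RLR: (3*(7+(1+6))) (not simplifiable)
  at RLRR: (7+(1+6)) (not simplifiable)
  at RLRRR: (1+6) (SIMPLIFIABLE)
  at RR: ((8+((0+y)+(0+7)))+(((1+0)+(3+z))+((2+6)*(9+z)))) (not simplifiable)
  at RRL: (8+((0+y)+(0+7))) (not simplifiable)
  at RRLR: ((0+y)+(0+7)) (not simplifiable)
  at RRLRL: (0+y) (SIMPLIFIABLE)
  at RRLRR: (0+7) (SIMPLIFIABLE)
  at RRR: (((1+0)+(3+z))+((2+6)*(9+z))) (not simplifiable)
  at RRRL: ((1+0)+(3+z)) (not simplifiable)
  at RRRLL: (1+0) (SIMPLIFIABLE)
  at RRRLR: (3+z) (not simplifiable)
  at RRRR: ((2+6)*(9+z)) (not simplifiable)
  at RRRRL: (2+6) (SIMPLIFIABLE)
  at RRRRR: (9+z) (not simplifiable)
Found simplifiable subexpr at path RLL: (0+a)
One SIMPLIFY step would give: (1+((a+(3*(7+(1+6))))+((8+((0+y)+(0+7)))+(((1+0)+(3+z))+((2+6)*(9+z))))))
-> NOT in normal form.

Answer: no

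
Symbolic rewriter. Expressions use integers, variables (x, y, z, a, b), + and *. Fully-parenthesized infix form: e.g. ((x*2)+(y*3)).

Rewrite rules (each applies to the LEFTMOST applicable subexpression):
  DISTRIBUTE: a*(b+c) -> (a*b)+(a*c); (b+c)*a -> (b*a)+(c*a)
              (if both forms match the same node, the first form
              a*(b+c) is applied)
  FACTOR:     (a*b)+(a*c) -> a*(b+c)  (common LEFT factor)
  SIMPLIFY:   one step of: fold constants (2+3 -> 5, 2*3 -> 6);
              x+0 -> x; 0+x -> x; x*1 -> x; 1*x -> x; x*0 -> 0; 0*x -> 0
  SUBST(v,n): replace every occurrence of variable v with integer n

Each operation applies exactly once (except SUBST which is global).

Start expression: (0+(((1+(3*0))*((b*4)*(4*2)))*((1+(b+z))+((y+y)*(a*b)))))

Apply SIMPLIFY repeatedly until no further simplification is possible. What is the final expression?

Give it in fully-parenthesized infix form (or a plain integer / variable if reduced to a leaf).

Answer: (((b*4)*8)*((1+(b+z))+((y+y)*(a*b))))

Derivation:
Start: (0+(((1+(3*0))*((b*4)*(4*2)))*((1+(b+z))+((y+y)*(a*b)))))
Step 1: at root: (0+(((1+(3*0))*((b*4)*(4*2)))*((1+(b+z))+((y+y)*(a*b))))) -> (((1+(3*0))*((b*4)*(4*2)))*((1+(b+z))+((y+y)*(a*b)))); overall: (0+(((1+(3*0))*((b*4)*(4*2)))*((1+(b+z))+((y+y)*(a*b))))) -> (((1+(3*0))*((b*4)*(4*2)))*((1+(b+z))+((y+y)*(a*b))))
Step 2: at LLR: (3*0) -> 0; overall: (((1+(3*0))*((b*4)*(4*2)))*((1+(b+z))+((y+y)*(a*b)))) -> (((1+0)*((b*4)*(4*2)))*((1+(b+z))+((y+y)*(a*b))))
Step 3: at LL: (1+0) -> 1; overall: (((1+0)*((b*4)*(4*2)))*((1+(b+z))+((y+y)*(a*b)))) -> ((1*((b*4)*(4*2)))*((1+(b+z))+((y+y)*(a*b))))
Step 4: at L: (1*((b*4)*(4*2))) -> ((b*4)*(4*2)); overall: ((1*((b*4)*(4*2)))*((1+(b+z))+((y+y)*(a*b)))) -> (((b*4)*(4*2))*((1+(b+z))+((y+y)*(a*b))))
Step 5: at LR: (4*2) -> 8; overall: (((b*4)*(4*2))*((1+(b+z))+((y+y)*(a*b)))) -> (((b*4)*8)*((1+(b+z))+((y+y)*(a*b))))
Fixed point: (((b*4)*8)*((1+(b+z))+((y+y)*(a*b))))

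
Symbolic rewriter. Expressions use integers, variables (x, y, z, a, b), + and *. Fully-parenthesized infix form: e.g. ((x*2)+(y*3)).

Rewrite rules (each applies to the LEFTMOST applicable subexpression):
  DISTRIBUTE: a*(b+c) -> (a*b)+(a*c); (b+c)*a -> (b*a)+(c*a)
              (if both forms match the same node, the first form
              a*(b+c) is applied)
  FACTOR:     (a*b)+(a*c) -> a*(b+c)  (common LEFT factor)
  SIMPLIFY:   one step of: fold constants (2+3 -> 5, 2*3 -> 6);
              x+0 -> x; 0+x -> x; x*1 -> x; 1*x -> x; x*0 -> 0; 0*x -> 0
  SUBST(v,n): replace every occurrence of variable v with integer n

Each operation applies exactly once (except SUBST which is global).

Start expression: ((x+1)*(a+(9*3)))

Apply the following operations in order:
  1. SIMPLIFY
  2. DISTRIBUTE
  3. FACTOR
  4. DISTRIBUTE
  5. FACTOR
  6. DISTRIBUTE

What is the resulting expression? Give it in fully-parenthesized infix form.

Start: ((x+1)*(a+(9*3)))
Apply SIMPLIFY at RR (target: (9*3)): ((x+1)*(a+(9*3))) -> ((x+1)*(a+27))
Apply DISTRIBUTE at root (target: ((x+1)*(a+27))): ((x+1)*(a+27)) -> (((x+1)*a)+((x+1)*27))
Apply FACTOR at root (target: (((x+1)*a)+((x+1)*27))): (((x+1)*a)+((x+1)*27)) -> ((x+1)*(a+27))
Apply DISTRIBUTE at root (target: ((x+1)*(a+27))): ((x+1)*(a+27)) -> (((x+1)*a)+((x+1)*27))
Apply FACTOR at root (target: (((x+1)*a)+((x+1)*27))): (((x+1)*a)+((x+1)*27)) -> ((x+1)*(a+27))
Apply DISTRIBUTE at root (target: ((x+1)*(a+27))): ((x+1)*(a+27)) -> (((x+1)*a)+((x+1)*27))

Answer: (((x+1)*a)+((x+1)*27))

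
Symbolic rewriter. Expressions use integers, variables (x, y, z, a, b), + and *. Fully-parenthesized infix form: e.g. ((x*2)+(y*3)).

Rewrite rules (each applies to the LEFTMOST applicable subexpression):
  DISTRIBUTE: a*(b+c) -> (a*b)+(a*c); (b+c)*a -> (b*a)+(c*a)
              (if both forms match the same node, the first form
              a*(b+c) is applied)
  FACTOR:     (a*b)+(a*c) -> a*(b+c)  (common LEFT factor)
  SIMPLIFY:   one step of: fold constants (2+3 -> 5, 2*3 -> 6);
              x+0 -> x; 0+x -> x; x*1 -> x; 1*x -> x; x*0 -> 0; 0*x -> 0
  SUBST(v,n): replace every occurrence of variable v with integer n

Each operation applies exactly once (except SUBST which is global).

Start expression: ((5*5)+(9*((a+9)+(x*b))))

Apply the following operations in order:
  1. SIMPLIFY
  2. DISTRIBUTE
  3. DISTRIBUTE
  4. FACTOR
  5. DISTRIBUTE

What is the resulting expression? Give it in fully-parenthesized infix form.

Start: ((5*5)+(9*((a+9)+(x*b))))
Apply SIMPLIFY at L (target: (5*5)): ((5*5)+(9*((a+9)+(x*b)))) -> (25+(9*((a+9)+(x*b))))
Apply DISTRIBUTE at R (target: (9*((a+9)+(x*b)))): (25+(9*((a+9)+(x*b)))) -> (25+((9*(a+9))+(9*(x*b))))
Apply DISTRIBUTE at RL (target: (9*(a+9))): (25+((9*(a+9))+(9*(x*b)))) -> (25+(((9*a)+(9*9))+(9*(x*b))))
Apply FACTOR at RL (target: ((9*a)+(9*9))): (25+(((9*a)+(9*9))+(9*(x*b)))) -> (25+((9*(a+9))+(9*(x*b))))
Apply DISTRIBUTE at RL (target: (9*(a+9))): (25+((9*(a+9))+(9*(x*b)))) -> (25+(((9*a)+(9*9))+(9*(x*b))))

Answer: (25+(((9*a)+(9*9))+(9*(x*b))))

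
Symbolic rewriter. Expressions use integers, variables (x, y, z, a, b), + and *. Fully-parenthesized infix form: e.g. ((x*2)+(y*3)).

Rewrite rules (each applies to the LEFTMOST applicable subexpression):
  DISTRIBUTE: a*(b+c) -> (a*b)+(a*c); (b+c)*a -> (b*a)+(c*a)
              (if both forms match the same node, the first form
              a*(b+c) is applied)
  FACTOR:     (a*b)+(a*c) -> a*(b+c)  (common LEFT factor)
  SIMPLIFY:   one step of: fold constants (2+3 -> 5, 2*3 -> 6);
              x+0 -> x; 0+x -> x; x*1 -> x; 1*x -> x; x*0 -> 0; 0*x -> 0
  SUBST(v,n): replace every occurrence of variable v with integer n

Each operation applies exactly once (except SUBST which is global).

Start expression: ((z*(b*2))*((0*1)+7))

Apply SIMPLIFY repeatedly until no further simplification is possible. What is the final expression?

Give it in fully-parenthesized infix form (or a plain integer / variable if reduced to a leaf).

Start: ((z*(b*2))*((0*1)+7))
Step 1: at RL: (0*1) -> 0; overall: ((z*(b*2))*((0*1)+7)) -> ((z*(b*2))*(0+7))
Step 2: at R: (0+7) -> 7; overall: ((z*(b*2))*(0+7)) -> ((z*(b*2))*7)
Fixed point: ((z*(b*2))*7)

Answer: ((z*(b*2))*7)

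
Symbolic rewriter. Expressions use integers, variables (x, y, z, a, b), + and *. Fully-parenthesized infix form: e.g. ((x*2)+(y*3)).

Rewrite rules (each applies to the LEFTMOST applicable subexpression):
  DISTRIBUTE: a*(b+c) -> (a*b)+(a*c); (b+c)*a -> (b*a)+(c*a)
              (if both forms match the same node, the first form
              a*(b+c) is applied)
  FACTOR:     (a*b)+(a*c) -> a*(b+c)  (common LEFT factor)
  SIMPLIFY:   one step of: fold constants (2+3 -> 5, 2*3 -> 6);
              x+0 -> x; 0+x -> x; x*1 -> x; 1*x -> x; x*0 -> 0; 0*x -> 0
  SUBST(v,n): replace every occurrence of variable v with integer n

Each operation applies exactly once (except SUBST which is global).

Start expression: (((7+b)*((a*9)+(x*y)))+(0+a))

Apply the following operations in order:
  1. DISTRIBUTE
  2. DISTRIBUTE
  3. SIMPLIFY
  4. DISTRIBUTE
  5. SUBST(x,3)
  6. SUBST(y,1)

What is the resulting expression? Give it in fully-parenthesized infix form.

Answer: ((((7*(a*9))+(b*(a*9)))+((7*(3*1))+(b*(3*1))))+a)

Derivation:
Start: (((7+b)*((a*9)+(x*y)))+(0+a))
Apply DISTRIBUTE at L (target: ((7+b)*((a*9)+(x*y)))): (((7+b)*((a*9)+(x*y)))+(0+a)) -> ((((7+b)*(a*9))+((7+b)*(x*y)))+(0+a))
Apply DISTRIBUTE at LL (target: ((7+b)*(a*9))): ((((7+b)*(a*9))+((7+b)*(x*y)))+(0+a)) -> ((((7*(a*9))+(b*(a*9)))+((7+b)*(x*y)))+(0+a))
Apply SIMPLIFY at R (target: (0+a)): ((((7*(a*9))+(b*(a*9)))+((7+b)*(x*y)))+(0+a)) -> ((((7*(a*9))+(b*(a*9)))+((7+b)*(x*y)))+a)
Apply DISTRIBUTE at LR (target: ((7+b)*(x*y))): ((((7*(a*9))+(b*(a*9)))+((7+b)*(x*y)))+a) -> ((((7*(a*9))+(b*(a*9)))+((7*(x*y))+(b*(x*y))))+a)
Apply SUBST(x,3): ((((7*(a*9))+(b*(a*9)))+((7*(x*y))+(b*(x*y))))+a) -> ((((7*(a*9))+(b*(a*9)))+((7*(3*y))+(b*(3*y))))+a)
Apply SUBST(y,1): ((((7*(a*9))+(b*(a*9)))+((7*(3*y))+(b*(3*y))))+a) -> ((((7*(a*9))+(b*(a*9)))+((7*(3*1))+(b*(3*1))))+a)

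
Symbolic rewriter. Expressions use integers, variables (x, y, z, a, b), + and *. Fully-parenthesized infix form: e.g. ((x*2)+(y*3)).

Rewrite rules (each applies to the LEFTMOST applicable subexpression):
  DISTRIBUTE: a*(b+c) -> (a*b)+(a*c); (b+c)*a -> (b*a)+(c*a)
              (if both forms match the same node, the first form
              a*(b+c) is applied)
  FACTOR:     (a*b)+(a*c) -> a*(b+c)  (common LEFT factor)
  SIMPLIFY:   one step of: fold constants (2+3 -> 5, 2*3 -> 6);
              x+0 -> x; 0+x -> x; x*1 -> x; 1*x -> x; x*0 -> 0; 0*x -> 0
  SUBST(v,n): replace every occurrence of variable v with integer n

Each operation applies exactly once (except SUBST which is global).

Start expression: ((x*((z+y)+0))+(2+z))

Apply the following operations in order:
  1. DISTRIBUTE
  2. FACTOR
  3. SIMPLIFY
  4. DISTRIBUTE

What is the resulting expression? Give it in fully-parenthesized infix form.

Answer: (((x*z)+(x*y))+(2+z))

Derivation:
Start: ((x*((z+y)+0))+(2+z))
Apply DISTRIBUTE at L (target: (x*((z+y)+0))): ((x*((z+y)+0))+(2+z)) -> (((x*(z+y))+(x*0))+(2+z))
Apply FACTOR at L (target: ((x*(z+y))+(x*0))): (((x*(z+y))+(x*0))+(2+z)) -> ((x*((z+y)+0))+(2+z))
Apply SIMPLIFY at LR (target: ((z+y)+0)): ((x*((z+y)+0))+(2+z)) -> ((x*(z+y))+(2+z))
Apply DISTRIBUTE at L (target: (x*(z+y))): ((x*(z+y))+(2+z)) -> (((x*z)+(x*y))+(2+z))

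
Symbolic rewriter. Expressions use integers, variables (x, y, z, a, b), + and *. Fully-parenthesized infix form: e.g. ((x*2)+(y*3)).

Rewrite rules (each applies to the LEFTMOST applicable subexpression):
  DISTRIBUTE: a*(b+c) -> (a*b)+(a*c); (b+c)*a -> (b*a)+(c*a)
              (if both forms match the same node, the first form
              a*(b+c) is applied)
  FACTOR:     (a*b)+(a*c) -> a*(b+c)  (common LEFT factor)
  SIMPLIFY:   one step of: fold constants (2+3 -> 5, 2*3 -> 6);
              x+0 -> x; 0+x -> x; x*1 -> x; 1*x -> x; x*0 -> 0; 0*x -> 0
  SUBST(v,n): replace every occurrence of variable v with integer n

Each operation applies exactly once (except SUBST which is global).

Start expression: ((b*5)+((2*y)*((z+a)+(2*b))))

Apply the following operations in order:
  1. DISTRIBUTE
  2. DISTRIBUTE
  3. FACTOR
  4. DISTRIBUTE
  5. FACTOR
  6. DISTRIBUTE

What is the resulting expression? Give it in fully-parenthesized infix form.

Start: ((b*5)+((2*y)*((z+a)+(2*b))))
Apply DISTRIBUTE at R (target: ((2*y)*((z+a)+(2*b)))): ((b*5)+((2*y)*((z+a)+(2*b)))) -> ((b*5)+(((2*y)*(z+a))+((2*y)*(2*b))))
Apply DISTRIBUTE at RL (target: ((2*y)*(z+a))): ((b*5)+(((2*y)*(z+a))+((2*y)*(2*b)))) -> ((b*5)+((((2*y)*z)+((2*y)*a))+((2*y)*(2*b))))
Apply FACTOR at RL (target: (((2*y)*z)+((2*y)*a))): ((b*5)+((((2*y)*z)+((2*y)*a))+((2*y)*(2*b)))) -> ((b*5)+(((2*y)*(z+a))+((2*y)*(2*b))))
Apply DISTRIBUTE at RL (target: ((2*y)*(z+a))): ((b*5)+(((2*y)*(z+a))+((2*y)*(2*b)))) -> ((b*5)+((((2*y)*z)+((2*y)*a))+((2*y)*(2*b))))
Apply FACTOR at RL (target: (((2*y)*z)+((2*y)*a))): ((b*5)+((((2*y)*z)+((2*y)*a))+((2*y)*(2*b)))) -> ((b*5)+(((2*y)*(z+a))+((2*y)*(2*b))))
Apply DISTRIBUTE at RL (target: ((2*y)*(z+a))): ((b*5)+(((2*y)*(z+a))+((2*y)*(2*b)))) -> ((b*5)+((((2*y)*z)+((2*y)*a))+((2*y)*(2*b))))

Answer: ((b*5)+((((2*y)*z)+((2*y)*a))+((2*y)*(2*b))))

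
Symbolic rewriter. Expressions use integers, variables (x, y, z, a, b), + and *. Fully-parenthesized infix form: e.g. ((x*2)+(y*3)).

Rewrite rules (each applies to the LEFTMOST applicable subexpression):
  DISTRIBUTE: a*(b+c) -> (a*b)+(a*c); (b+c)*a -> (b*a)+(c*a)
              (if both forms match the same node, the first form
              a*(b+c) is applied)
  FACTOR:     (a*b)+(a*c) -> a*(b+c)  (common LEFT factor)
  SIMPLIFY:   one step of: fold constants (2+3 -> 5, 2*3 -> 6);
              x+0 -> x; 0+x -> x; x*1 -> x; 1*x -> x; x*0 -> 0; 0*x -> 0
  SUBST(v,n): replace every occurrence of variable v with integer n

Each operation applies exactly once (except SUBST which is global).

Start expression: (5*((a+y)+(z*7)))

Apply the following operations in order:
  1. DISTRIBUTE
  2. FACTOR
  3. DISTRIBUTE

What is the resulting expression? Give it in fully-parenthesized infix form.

Start: (5*((a+y)+(z*7)))
Apply DISTRIBUTE at root (target: (5*((a+y)+(z*7)))): (5*((a+y)+(z*7))) -> ((5*(a+y))+(5*(z*7)))
Apply FACTOR at root (target: ((5*(a+y))+(5*(z*7)))): ((5*(a+y))+(5*(z*7))) -> (5*((a+y)+(z*7)))
Apply DISTRIBUTE at root (target: (5*((a+y)+(z*7)))): (5*((a+y)+(z*7))) -> ((5*(a+y))+(5*(z*7)))

Answer: ((5*(a+y))+(5*(z*7)))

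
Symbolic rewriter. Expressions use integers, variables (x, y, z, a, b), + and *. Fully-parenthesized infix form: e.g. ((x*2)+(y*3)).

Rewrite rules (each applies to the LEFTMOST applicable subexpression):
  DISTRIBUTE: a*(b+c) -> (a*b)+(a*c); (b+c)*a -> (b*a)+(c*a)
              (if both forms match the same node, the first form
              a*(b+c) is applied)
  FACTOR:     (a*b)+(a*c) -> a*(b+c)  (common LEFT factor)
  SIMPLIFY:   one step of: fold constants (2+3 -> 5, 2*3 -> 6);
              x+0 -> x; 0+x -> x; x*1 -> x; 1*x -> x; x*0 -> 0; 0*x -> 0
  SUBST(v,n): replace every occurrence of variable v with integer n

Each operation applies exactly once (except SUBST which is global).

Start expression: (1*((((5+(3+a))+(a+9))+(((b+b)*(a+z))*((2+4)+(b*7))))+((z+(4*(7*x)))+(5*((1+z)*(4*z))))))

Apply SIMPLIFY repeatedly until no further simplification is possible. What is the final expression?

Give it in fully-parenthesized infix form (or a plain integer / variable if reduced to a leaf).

Answer: ((((5+(3+a))+(a+9))+(((b+b)*(a+z))*(6+(b*7))))+((z+(4*(7*x)))+(5*((1+z)*(4*z)))))

Derivation:
Start: (1*((((5+(3+a))+(a+9))+(((b+b)*(a+z))*((2+4)+(b*7))))+((z+(4*(7*x)))+(5*((1+z)*(4*z))))))
Step 1: at root: (1*((((5+(3+a))+(a+9))+(((b+b)*(a+z))*((2+4)+(b*7))))+((z+(4*(7*x)))+(5*((1+z)*(4*z)))))) -> ((((5+(3+a))+(a+9))+(((b+b)*(a+z))*((2+4)+(b*7))))+((z+(4*(7*x)))+(5*((1+z)*(4*z))))); overall: (1*((((5+(3+a))+(a+9))+(((b+b)*(a+z))*((2+4)+(b*7))))+((z+(4*(7*x)))+(5*((1+z)*(4*z)))))) -> ((((5+(3+a))+(a+9))+(((b+b)*(a+z))*((2+4)+(b*7))))+((z+(4*(7*x)))+(5*((1+z)*(4*z)))))
Step 2: at LRRL: (2+4) -> 6; overall: ((((5+(3+a))+(a+9))+(((b+b)*(a+z))*((2+4)+(b*7))))+((z+(4*(7*x)))+(5*((1+z)*(4*z))))) -> ((((5+(3+a))+(a+9))+(((b+b)*(a+z))*(6+(b*7))))+((z+(4*(7*x)))+(5*((1+z)*(4*z)))))
Fixed point: ((((5+(3+a))+(a+9))+(((b+b)*(a+z))*(6+(b*7))))+((z+(4*(7*x)))+(5*((1+z)*(4*z)))))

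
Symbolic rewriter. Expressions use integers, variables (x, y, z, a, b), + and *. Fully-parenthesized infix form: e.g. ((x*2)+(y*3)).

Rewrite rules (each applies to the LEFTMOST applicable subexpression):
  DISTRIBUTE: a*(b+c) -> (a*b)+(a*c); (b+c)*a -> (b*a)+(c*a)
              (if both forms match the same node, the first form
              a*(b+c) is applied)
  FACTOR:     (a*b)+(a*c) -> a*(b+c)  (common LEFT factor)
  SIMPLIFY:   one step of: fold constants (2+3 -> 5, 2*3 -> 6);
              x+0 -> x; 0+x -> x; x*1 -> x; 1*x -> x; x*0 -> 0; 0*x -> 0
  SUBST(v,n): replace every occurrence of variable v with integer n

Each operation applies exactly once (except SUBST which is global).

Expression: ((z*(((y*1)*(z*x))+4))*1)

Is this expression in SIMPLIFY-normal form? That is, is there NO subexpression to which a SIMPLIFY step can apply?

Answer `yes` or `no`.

Answer: no

Derivation:
Expression: ((z*(((y*1)*(z*x))+4))*1)
Scanning for simplifiable subexpressions (pre-order)...
  at root: ((z*(((y*1)*(z*x))+4))*1) (SIMPLIFIABLE)
  at L: (z*(((y*1)*(z*x))+4)) (not simplifiable)
  at LR: (((y*1)*(z*x))+4) (not simplifiable)
  at LRL: ((y*1)*(z*x)) (not simplifiable)
  at LRLL: (y*1) (SIMPLIFIABLE)
  at LRLR: (z*x) (not simplifiable)
Found simplifiable subexpr at path root: ((z*(((y*1)*(z*x))+4))*1)
One SIMPLIFY step would give: (z*(((y*1)*(z*x))+4))
-> NOT in normal form.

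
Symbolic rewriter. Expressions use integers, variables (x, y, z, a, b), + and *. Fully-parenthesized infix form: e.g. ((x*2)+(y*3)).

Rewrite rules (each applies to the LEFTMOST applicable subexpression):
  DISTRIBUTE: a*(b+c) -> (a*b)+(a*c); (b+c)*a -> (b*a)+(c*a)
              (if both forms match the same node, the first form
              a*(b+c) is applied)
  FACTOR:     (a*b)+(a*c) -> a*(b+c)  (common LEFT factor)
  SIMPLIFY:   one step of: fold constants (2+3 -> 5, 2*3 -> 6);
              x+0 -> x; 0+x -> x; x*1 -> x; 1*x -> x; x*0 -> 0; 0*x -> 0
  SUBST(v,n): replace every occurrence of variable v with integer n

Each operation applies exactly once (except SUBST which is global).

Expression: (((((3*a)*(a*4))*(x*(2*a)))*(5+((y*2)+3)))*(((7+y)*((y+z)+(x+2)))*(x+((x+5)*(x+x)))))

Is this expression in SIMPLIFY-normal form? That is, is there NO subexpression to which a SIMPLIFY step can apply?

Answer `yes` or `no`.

Answer: yes

Derivation:
Expression: (((((3*a)*(a*4))*(x*(2*a)))*(5+((y*2)+3)))*(((7+y)*((y+z)+(x+2)))*(x+((x+5)*(x+x)))))
Scanning for simplifiable subexpressions (pre-order)...
  at root: (((((3*a)*(a*4))*(x*(2*a)))*(5+((y*2)+3)))*(((7+y)*((y+z)+(x+2)))*(x+((x+5)*(x+x))))) (not simplifiable)
  at L: ((((3*a)*(a*4))*(x*(2*a)))*(5+((y*2)+3))) (not simplifiable)
  at LL: (((3*a)*(a*4))*(x*(2*a))) (not simplifiable)
  at LLL: ((3*a)*(a*4)) (not simplifiable)
  at LLLL: (3*a) (not simplifiable)
  at LLLR: (a*4) (not simplifiable)
  at LLR: (x*(2*a)) (not simplifiable)
  at LLRR: (2*a) (not simplifiable)
  at LR: (5+((y*2)+3)) (not simplifiable)
  at LRR: ((y*2)+3) (not simplifiable)
  at LRRL: (y*2) (not simplifiable)
  at R: (((7+y)*((y+z)+(x+2)))*(x+((x+5)*(x+x)))) (not simplifiable)
  at RL: ((7+y)*((y+z)+(x+2))) (not simplifiable)
  at RLL: (7+y) (not simplifiable)
  at RLR: ((y+z)+(x+2)) (not simplifiable)
  at RLRL: (y+z) (not simplifiable)
  at RLRR: (x+2) (not simplifiable)
  at RR: (x+((x+5)*(x+x))) (not simplifiable)
  at RRR: ((x+5)*(x+x)) (not simplifiable)
  at RRRL: (x+5) (not simplifiable)
  at RRRR: (x+x) (not simplifiable)
Result: no simplifiable subexpression found -> normal form.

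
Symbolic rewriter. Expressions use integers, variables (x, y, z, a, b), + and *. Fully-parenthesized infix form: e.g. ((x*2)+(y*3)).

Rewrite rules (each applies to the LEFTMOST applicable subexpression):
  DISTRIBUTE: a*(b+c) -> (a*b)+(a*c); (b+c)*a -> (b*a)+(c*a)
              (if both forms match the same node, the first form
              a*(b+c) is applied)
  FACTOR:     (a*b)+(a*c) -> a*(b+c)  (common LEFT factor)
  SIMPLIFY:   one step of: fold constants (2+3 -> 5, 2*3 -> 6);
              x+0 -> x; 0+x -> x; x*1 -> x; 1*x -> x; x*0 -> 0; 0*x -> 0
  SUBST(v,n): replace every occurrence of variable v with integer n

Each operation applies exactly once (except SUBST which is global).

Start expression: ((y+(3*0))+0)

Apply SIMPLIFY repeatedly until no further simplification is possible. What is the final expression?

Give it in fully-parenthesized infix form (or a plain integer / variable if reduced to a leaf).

Start: ((y+(3*0))+0)
Step 1: at root: ((y+(3*0))+0) -> (y+(3*0)); overall: ((y+(3*0))+0) -> (y+(3*0))
Step 2: at R: (3*0) -> 0; overall: (y+(3*0)) -> (y+0)
Step 3: at root: (y+0) -> y; overall: (y+0) -> y
Fixed point: y

Answer: y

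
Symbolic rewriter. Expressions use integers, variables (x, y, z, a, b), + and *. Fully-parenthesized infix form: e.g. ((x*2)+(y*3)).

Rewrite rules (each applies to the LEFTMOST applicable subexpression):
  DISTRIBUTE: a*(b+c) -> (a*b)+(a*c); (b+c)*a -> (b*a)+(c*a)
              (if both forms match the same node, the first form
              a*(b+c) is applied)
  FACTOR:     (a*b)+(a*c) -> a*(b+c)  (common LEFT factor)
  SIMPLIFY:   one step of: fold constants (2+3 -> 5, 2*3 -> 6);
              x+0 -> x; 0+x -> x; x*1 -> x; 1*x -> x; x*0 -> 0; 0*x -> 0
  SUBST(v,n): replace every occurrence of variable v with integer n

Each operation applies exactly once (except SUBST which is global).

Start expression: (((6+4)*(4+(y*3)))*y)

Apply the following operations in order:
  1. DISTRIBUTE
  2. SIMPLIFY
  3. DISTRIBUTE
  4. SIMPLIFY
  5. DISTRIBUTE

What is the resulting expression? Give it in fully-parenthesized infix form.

Start: (((6+4)*(4+(y*3)))*y)
Apply DISTRIBUTE at L (target: ((6+4)*(4+(y*3)))): (((6+4)*(4+(y*3)))*y) -> ((((6+4)*4)+((6+4)*(y*3)))*y)
Apply SIMPLIFY at LLL (target: (6+4)): ((((6+4)*4)+((6+4)*(y*3)))*y) -> (((10*4)+((6+4)*(y*3)))*y)
Apply DISTRIBUTE at root (target: (((10*4)+((6+4)*(y*3)))*y)): (((10*4)+((6+4)*(y*3)))*y) -> (((10*4)*y)+(((6+4)*(y*3))*y))
Apply SIMPLIFY at LL (target: (10*4)): (((10*4)*y)+(((6+4)*(y*3))*y)) -> ((40*y)+(((6+4)*(y*3))*y))
Apply DISTRIBUTE at RL (target: ((6+4)*(y*3))): ((40*y)+(((6+4)*(y*3))*y)) -> ((40*y)+(((6*(y*3))+(4*(y*3)))*y))

Answer: ((40*y)+(((6*(y*3))+(4*(y*3)))*y))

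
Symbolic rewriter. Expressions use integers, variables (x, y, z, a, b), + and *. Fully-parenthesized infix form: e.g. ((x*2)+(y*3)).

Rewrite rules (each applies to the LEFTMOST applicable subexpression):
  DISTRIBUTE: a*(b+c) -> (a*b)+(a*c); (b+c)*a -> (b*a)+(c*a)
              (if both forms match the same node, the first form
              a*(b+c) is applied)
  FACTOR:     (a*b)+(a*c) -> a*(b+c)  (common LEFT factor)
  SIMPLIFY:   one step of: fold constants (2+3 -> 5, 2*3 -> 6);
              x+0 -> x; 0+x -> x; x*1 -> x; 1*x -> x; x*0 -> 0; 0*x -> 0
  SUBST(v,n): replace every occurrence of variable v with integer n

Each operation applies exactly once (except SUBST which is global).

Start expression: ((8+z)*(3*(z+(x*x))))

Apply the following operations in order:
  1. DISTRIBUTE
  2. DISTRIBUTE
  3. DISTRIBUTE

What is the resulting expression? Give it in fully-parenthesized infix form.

Start: ((8+z)*(3*(z+(x*x))))
Apply DISTRIBUTE at root (target: ((8+z)*(3*(z+(x*x))))): ((8+z)*(3*(z+(x*x)))) -> ((8*(3*(z+(x*x))))+(z*(3*(z+(x*x)))))
Apply DISTRIBUTE at LR (target: (3*(z+(x*x)))): ((8*(3*(z+(x*x))))+(z*(3*(z+(x*x))))) -> ((8*((3*z)+(3*(x*x))))+(z*(3*(z+(x*x)))))
Apply DISTRIBUTE at L (target: (8*((3*z)+(3*(x*x))))): ((8*((3*z)+(3*(x*x))))+(z*(3*(z+(x*x))))) -> (((8*(3*z))+(8*(3*(x*x))))+(z*(3*(z+(x*x)))))

Answer: (((8*(3*z))+(8*(3*(x*x))))+(z*(3*(z+(x*x)))))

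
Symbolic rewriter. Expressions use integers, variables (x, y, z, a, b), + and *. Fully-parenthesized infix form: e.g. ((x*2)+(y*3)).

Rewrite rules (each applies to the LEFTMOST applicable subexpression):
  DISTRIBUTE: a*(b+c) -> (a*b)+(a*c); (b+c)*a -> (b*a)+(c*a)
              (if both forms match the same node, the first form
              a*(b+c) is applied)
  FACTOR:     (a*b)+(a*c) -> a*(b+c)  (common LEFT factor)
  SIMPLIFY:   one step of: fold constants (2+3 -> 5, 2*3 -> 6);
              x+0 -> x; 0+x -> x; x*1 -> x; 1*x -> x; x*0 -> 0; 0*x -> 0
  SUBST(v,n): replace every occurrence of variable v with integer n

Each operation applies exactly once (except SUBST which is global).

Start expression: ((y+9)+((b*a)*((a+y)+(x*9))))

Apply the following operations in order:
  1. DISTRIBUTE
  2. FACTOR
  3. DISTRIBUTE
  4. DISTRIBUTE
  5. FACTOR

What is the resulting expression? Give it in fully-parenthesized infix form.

Start: ((y+9)+((b*a)*((a+y)+(x*9))))
Apply DISTRIBUTE at R (target: ((b*a)*((a+y)+(x*9)))): ((y+9)+((b*a)*((a+y)+(x*9)))) -> ((y+9)+(((b*a)*(a+y))+((b*a)*(x*9))))
Apply FACTOR at R (target: (((b*a)*(a+y))+((b*a)*(x*9)))): ((y+9)+(((b*a)*(a+y))+((b*a)*(x*9)))) -> ((y+9)+((b*a)*((a+y)+(x*9))))
Apply DISTRIBUTE at R (target: ((b*a)*((a+y)+(x*9)))): ((y+9)+((b*a)*((a+y)+(x*9)))) -> ((y+9)+(((b*a)*(a+y))+((b*a)*(x*9))))
Apply DISTRIBUTE at RL (target: ((b*a)*(a+y))): ((y+9)+(((b*a)*(a+y))+((b*a)*(x*9)))) -> ((y+9)+((((b*a)*a)+((b*a)*y))+((b*a)*(x*9))))
Apply FACTOR at RL (target: (((b*a)*a)+((b*a)*y))): ((y+9)+((((b*a)*a)+((b*a)*y))+((b*a)*(x*9)))) -> ((y+9)+(((b*a)*(a+y))+((b*a)*(x*9))))

Answer: ((y+9)+(((b*a)*(a+y))+((b*a)*(x*9))))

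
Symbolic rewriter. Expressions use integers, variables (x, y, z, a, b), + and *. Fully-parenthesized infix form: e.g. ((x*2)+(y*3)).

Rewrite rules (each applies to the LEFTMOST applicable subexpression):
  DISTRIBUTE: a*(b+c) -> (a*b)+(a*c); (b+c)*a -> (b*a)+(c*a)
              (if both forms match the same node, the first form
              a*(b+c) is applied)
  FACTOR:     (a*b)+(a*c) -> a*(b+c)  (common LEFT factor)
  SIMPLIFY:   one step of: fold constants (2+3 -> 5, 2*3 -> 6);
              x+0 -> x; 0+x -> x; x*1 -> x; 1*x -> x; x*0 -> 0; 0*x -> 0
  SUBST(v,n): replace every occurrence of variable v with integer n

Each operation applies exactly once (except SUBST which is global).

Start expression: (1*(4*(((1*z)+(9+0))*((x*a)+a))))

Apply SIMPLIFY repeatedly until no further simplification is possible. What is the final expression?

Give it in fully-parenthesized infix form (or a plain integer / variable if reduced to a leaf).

Start: (1*(4*(((1*z)+(9+0))*((x*a)+a))))
Step 1: at root: (1*(4*(((1*z)+(9+0))*((x*a)+a)))) -> (4*(((1*z)+(9+0))*((x*a)+a))); overall: (1*(4*(((1*z)+(9+0))*((x*a)+a)))) -> (4*(((1*z)+(9+0))*((x*a)+a)))
Step 2: at RLL: (1*z) -> z; overall: (4*(((1*z)+(9+0))*((x*a)+a))) -> (4*((z+(9+0))*((x*a)+a)))
Step 3: at RLR: (9+0) -> 9; overall: (4*((z+(9+0))*((x*a)+a))) -> (4*((z+9)*((x*a)+a)))
Fixed point: (4*((z+9)*((x*a)+a)))

Answer: (4*((z+9)*((x*a)+a)))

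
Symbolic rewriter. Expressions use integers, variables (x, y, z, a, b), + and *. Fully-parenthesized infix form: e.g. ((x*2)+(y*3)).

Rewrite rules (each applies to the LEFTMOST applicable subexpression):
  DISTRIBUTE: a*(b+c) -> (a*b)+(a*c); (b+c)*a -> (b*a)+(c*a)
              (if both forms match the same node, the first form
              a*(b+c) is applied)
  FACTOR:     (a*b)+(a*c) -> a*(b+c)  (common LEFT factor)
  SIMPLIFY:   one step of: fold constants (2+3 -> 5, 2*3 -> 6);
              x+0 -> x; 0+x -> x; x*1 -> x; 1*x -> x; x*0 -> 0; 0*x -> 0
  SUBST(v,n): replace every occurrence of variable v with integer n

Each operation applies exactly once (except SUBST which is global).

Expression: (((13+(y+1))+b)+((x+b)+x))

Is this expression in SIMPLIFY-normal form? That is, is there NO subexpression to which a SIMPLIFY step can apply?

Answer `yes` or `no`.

Expression: (((13+(y+1))+b)+((x+b)+x))
Scanning for simplifiable subexpressions (pre-order)...
  at root: (((13+(y+1))+b)+((x+b)+x)) (not simplifiable)
  at L: ((13+(y+1))+b) (not simplifiable)
  at LL: (13+(y+1)) (not simplifiable)
  at LLR: (y+1) (not simplifiable)
  at R: ((x+b)+x) (not simplifiable)
  at RL: (x+b) (not simplifiable)
Result: no simplifiable subexpression found -> normal form.

Answer: yes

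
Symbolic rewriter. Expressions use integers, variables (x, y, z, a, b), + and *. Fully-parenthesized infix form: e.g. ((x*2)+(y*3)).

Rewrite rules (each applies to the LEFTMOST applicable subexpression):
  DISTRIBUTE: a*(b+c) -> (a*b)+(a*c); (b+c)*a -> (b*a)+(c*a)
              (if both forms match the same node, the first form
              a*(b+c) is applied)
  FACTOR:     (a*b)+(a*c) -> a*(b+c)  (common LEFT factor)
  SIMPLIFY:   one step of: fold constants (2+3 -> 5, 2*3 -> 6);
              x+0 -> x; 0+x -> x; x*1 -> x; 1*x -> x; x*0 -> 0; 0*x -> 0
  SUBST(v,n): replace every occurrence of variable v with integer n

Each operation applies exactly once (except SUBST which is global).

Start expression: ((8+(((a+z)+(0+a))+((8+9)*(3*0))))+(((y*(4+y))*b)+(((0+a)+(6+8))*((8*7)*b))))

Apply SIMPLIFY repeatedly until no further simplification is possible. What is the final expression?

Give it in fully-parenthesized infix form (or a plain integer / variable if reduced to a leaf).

Answer: ((8+((a+z)+a))+(((y*(4+y))*b)+((a+14)*(56*b))))

Derivation:
Start: ((8+(((a+z)+(0+a))+((8+9)*(3*0))))+(((y*(4+y))*b)+(((0+a)+(6+8))*((8*7)*b))))
Step 1: at LRLR: (0+a) -> a; overall: ((8+(((a+z)+(0+a))+((8+9)*(3*0))))+(((y*(4+y))*b)+(((0+a)+(6+8))*((8*7)*b)))) -> ((8+(((a+z)+a)+((8+9)*(3*0))))+(((y*(4+y))*b)+(((0+a)+(6+8))*((8*7)*b))))
Step 2: at LRRL: (8+9) -> 17; overall: ((8+(((a+z)+a)+((8+9)*(3*0))))+(((y*(4+y))*b)+(((0+a)+(6+8))*((8*7)*b)))) -> ((8+(((a+z)+a)+(17*(3*0))))+(((y*(4+y))*b)+(((0+a)+(6+8))*((8*7)*b))))
Step 3: at LRRR: (3*0) -> 0; overall: ((8+(((a+z)+a)+(17*(3*0))))+(((y*(4+y))*b)+(((0+a)+(6+8))*((8*7)*b)))) -> ((8+(((a+z)+a)+(17*0)))+(((y*(4+y))*b)+(((0+a)+(6+8))*((8*7)*b))))
Step 4: at LRR: (17*0) -> 0; overall: ((8+(((a+z)+a)+(17*0)))+(((y*(4+y))*b)+(((0+a)+(6+8))*((8*7)*b)))) -> ((8+(((a+z)+a)+0))+(((y*(4+y))*b)+(((0+a)+(6+8))*((8*7)*b))))
Step 5: at LR: (((a+z)+a)+0) -> ((a+z)+a); overall: ((8+(((a+z)+a)+0))+(((y*(4+y))*b)+(((0+a)+(6+8))*((8*7)*b)))) -> ((8+((a+z)+a))+(((y*(4+y))*b)+(((0+a)+(6+8))*((8*7)*b))))
Step 6: at RRLL: (0+a) -> a; overall: ((8+((a+z)+a))+(((y*(4+y))*b)+(((0+a)+(6+8))*((8*7)*b)))) -> ((8+((a+z)+a))+(((y*(4+y))*b)+((a+(6+8))*((8*7)*b))))
Step 7: at RRLR: (6+8) -> 14; overall: ((8+((a+z)+a))+(((y*(4+y))*b)+((a+(6+8))*((8*7)*b)))) -> ((8+((a+z)+a))+(((y*(4+y))*b)+((a+14)*((8*7)*b))))
Step 8: at RRRL: (8*7) -> 56; overall: ((8+((a+z)+a))+(((y*(4+y))*b)+((a+14)*((8*7)*b)))) -> ((8+((a+z)+a))+(((y*(4+y))*b)+((a+14)*(56*b))))
Fixed point: ((8+((a+z)+a))+(((y*(4+y))*b)+((a+14)*(56*b))))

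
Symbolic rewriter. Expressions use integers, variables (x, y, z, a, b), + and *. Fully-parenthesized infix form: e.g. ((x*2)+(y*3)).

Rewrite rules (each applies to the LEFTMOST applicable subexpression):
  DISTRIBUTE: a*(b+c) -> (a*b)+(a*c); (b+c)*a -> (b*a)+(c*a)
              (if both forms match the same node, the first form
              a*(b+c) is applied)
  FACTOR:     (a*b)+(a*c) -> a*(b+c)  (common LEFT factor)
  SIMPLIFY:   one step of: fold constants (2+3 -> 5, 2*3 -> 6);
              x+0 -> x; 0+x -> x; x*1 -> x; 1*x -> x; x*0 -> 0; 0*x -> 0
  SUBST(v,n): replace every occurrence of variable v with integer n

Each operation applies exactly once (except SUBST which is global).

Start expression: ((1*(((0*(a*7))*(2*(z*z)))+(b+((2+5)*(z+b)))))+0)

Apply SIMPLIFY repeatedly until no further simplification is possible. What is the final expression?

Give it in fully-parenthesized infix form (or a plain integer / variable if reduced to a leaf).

Start: ((1*(((0*(a*7))*(2*(z*z)))+(b+((2+5)*(z+b)))))+0)
Step 1: at root: ((1*(((0*(a*7))*(2*(z*z)))+(b+((2+5)*(z+b)))))+0) -> (1*(((0*(a*7))*(2*(z*z)))+(b+((2+5)*(z+b))))); overall: ((1*(((0*(a*7))*(2*(z*z)))+(b+((2+5)*(z+b)))))+0) -> (1*(((0*(a*7))*(2*(z*z)))+(b+((2+5)*(z+b)))))
Step 2: at root: (1*(((0*(a*7))*(2*(z*z)))+(b+((2+5)*(z+b))))) -> (((0*(a*7))*(2*(z*z)))+(b+((2+5)*(z+b)))); overall: (1*(((0*(a*7))*(2*(z*z)))+(b+((2+5)*(z+b))))) -> (((0*(a*7))*(2*(z*z)))+(b+((2+5)*(z+b))))
Step 3: at LL: (0*(a*7)) -> 0; overall: (((0*(a*7))*(2*(z*z)))+(b+((2+5)*(z+b)))) -> ((0*(2*(z*z)))+(b+((2+5)*(z+b))))
Step 4: at L: (0*(2*(z*z))) -> 0; overall: ((0*(2*(z*z)))+(b+((2+5)*(z+b)))) -> (0+(b+((2+5)*(z+b))))
Step 5: at root: (0+(b+((2+5)*(z+b)))) -> (b+((2+5)*(z+b))); overall: (0+(b+((2+5)*(z+b)))) -> (b+((2+5)*(z+b)))
Step 6: at RL: (2+5) -> 7; overall: (b+((2+5)*(z+b))) -> (b+(7*(z+b)))
Fixed point: (b+(7*(z+b)))

Answer: (b+(7*(z+b)))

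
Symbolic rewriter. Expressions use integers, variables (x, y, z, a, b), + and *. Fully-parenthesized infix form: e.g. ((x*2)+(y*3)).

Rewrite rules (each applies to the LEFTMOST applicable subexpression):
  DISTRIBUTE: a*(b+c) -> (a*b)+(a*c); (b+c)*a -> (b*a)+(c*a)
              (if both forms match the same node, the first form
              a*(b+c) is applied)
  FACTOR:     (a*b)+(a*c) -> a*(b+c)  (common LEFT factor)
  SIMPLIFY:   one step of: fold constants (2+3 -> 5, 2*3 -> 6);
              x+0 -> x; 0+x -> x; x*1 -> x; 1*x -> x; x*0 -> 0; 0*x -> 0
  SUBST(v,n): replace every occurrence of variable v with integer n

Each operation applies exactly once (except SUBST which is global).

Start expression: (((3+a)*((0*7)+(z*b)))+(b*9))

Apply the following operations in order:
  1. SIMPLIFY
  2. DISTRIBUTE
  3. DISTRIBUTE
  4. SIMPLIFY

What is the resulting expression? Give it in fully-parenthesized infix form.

Start: (((3+a)*((0*7)+(z*b)))+(b*9))
Apply SIMPLIFY at LRL (target: (0*7)): (((3+a)*((0*7)+(z*b)))+(b*9)) -> (((3+a)*(0+(z*b)))+(b*9))
Apply DISTRIBUTE at L (target: ((3+a)*(0+(z*b)))): (((3+a)*(0+(z*b)))+(b*9)) -> ((((3+a)*0)+((3+a)*(z*b)))+(b*9))
Apply DISTRIBUTE at LL (target: ((3+a)*0)): ((((3+a)*0)+((3+a)*(z*b)))+(b*9)) -> ((((3*0)+(a*0))+((3+a)*(z*b)))+(b*9))
Apply SIMPLIFY at LLL (target: (3*0)): ((((3*0)+(a*0))+((3+a)*(z*b)))+(b*9)) -> (((0+(a*0))+((3+a)*(z*b)))+(b*9))

Answer: (((0+(a*0))+((3+a)*(z*b)))+(b*9))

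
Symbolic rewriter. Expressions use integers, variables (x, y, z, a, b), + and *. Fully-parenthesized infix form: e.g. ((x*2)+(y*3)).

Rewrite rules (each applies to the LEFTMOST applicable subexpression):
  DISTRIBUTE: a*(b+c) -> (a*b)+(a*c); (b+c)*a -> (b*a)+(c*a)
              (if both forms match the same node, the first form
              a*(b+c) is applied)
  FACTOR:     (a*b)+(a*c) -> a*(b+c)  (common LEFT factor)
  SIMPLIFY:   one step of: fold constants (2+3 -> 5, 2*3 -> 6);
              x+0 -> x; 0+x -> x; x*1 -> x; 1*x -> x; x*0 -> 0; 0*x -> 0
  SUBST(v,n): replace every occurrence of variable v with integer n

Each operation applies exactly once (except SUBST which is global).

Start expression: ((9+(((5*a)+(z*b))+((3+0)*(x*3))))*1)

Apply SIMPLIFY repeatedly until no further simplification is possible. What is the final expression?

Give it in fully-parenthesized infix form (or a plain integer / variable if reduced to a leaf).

Start: ((9+(((5*a)+(z*b))+((3+0)*(x*3))))*1)
Step 1: at root: ((9+(((5*a)+(z*b))+((3+0)*(x*3))))*1) -> (9+(((5*a)+(z*b))+((3+0)*(x*3)))); overall: ((9+(((5*a)+(z*b))+((3+0)*(x*3))))*1) -> (9+(((5*a)+(z*b))+((3+0)*(x*3))))
Step 2: at RRL: (3+0) -> 3; overall: (9+(((5*a)+(z*b))+((3+0)*(x*3)))) -> (9+(((5*a)+(z*b))+(3*(x*3))))
Fixed point: (9+(((5*a)+(z*b))+(3*(x*3))))

Answer: (9+(((5*a)+(z*b))+(3*(x*3))))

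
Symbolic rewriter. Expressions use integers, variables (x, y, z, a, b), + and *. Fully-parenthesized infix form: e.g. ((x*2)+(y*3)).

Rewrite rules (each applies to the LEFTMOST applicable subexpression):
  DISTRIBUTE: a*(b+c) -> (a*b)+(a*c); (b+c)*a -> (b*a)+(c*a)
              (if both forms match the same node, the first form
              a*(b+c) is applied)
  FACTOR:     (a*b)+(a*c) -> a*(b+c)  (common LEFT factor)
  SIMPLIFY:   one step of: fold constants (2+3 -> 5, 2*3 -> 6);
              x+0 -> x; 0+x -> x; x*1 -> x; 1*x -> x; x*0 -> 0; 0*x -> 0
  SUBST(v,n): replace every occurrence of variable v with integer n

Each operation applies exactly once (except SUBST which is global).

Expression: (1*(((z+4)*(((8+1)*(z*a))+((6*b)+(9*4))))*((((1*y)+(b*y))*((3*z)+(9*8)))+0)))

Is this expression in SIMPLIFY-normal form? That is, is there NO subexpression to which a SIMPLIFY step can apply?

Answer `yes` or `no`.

Answer: no

Derivation:
Expression: (1*(((z+4)*(((8+1)*(z*a))+((6*b)+(9*4))))*((((1*y)+(b*y))*((3*z)+(9*8)))+0)))
Scanning for simplifiable subexpressions (pre-order)...
  at root: (1*(((z+4)*(((8+1)*(z*a))+((6*b)+(9*4))))*((((1*y)+(b*y))*((3*z)+(9*8)))+0))) (SIMPLIFIABLE)
  at R: (((z+4)*(((8+1)*(z*a))+((6*b)+(9*4))))*((((1*y)+(b*y))*((3*z)+(9*8)))+0)) (not simplifiable)
  at RL: ((z+4)*(((8+1)*(z*a))+((6*b)+(9*4)))) (not simplifiable)
  at RLL: (z+4) (not simplifiable)
  at RLR: (((8+1)*(z*a))+((6*b)+(9*4))) (not simplifiable)
  at RLRL: ((8+1)*(z*a)) (not simplifiable)
  at RLRLL: (8+1) (SIMPLIFIABLE)
  at RLRLR: (z*a) (not simplifiable)
  at RLRR: ((6*b)+(9*4)) (not simplifiable)
  at RLRRL: (6*b) (not simplifiable)
  at RLRRR: (9*4) (SIMPLIFIABLE)
  at RR: ((((1*y)+(b*y))*((3*z)+(9*8)))+0) (SIMPLIFIABLE)
  at RRL: (((1*y)+(b*y))*((3*z)+(9*8))) (not simplifiable)
  at RRLL: ((1*y)+(b*y)) (not simplifiable)
  at RRLLL: (1*y) (SIMPLIFIABLE)
  at RRLLR: (b*y) (not simplifiable)
  at RRLR: ((3*z)+(9*8)) (not simplifiable)
  at RRLRL: (3*z) (not simplifiable)
  at RRLRR: (9*8) (SIMPLIFIABLE)
Found simplifiable subexpr at path root: (1*(((z+4)*(((8+1)*(z*a))+((6*b)+(9*4))))*((((1*y)+(b*y))*((3*z)+(9*8)))+0)))
One SIMPLIFY step would give: (((z+4)*(((8+1)*(z*a))+((6*b)+(9*4))))*((((1*y)+(b*y))*((3*z)+(9*8)))+0))
-> NOT in normal form.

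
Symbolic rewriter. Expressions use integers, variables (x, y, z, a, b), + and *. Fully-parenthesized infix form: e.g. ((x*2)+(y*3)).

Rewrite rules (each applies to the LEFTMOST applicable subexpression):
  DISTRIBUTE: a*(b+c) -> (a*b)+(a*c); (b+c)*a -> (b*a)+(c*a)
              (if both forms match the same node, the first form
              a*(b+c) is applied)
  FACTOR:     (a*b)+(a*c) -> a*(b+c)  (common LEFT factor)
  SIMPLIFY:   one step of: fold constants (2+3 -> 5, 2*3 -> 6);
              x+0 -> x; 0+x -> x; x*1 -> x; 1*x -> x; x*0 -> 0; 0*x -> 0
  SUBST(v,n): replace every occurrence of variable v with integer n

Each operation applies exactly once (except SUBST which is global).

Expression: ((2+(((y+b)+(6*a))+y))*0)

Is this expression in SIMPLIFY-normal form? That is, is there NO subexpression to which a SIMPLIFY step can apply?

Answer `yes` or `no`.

Expression: ((2+(((y+b)+(6*a))+y))*0)
Scanning for simplifiable subexpressions (pre-order)...
  at root: ((2+(((y+b)+(6*a))+y))*0) (SIMPLIFIABLE)
  at L: (2+(((y+b)+(6*a))+y)) (not simplifiable)
  at LR: (((y+b)+(6*a))+y) (not simplifiable)
  at LRL: ((y+b)+(6*a)) (not simplifiable)
  at LRLL: (y+b) (not simplifiable)
  at LRLR: (6*a) (not simplifiable)
Found simplifiable subexpr at path root: ((2+(((y+b)+(6*a))+y))*0)
One SIMPLIFY step would give: 0
-> NOT in normal form.

Answer: no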